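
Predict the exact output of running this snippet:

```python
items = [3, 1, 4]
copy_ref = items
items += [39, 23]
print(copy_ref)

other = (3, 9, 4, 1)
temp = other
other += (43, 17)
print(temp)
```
[3, 1, 4, 39, 23]
(3, 9, 4, 1)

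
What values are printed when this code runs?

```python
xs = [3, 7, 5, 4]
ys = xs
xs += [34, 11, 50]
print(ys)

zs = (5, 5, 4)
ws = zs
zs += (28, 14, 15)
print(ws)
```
[3, 7, 5, 4, 34, 11, 50]
(5, 5, 4)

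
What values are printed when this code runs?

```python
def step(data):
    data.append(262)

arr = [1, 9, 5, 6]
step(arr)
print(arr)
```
[1, 9, 5, 6, 262]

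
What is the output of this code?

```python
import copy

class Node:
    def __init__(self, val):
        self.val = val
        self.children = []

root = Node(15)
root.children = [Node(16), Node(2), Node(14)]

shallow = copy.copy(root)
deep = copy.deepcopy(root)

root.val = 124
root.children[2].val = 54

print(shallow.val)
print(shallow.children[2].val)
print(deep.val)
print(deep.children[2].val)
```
15
54
15
14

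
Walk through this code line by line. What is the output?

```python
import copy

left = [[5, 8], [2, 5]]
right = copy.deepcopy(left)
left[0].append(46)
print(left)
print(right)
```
[[5, 8, 46], [2, 5]]
[[5, 8], [2, 5]]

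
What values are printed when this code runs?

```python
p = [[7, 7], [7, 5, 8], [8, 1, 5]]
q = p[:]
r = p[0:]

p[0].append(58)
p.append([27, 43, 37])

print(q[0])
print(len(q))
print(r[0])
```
[7, 7, 58]
3
[7, 7, 58]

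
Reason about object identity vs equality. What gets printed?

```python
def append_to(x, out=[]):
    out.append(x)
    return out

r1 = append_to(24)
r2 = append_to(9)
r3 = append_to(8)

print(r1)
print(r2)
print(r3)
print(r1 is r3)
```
[24, 9, 8]
[24, 9, 8]
[24, 9, 8]
True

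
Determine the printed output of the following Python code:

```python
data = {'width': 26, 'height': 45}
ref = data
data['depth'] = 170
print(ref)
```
{'width': 26, 'height': 45, 'depth': 170}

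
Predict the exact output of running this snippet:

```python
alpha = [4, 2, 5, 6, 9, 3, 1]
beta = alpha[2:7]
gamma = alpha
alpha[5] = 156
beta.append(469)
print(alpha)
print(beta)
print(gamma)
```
[4, 2, 5, 6, 9, 156, 1]
[5, 6, 9, 3, 1, 469]
[4, 2, 5, 6, 9, 156, 1]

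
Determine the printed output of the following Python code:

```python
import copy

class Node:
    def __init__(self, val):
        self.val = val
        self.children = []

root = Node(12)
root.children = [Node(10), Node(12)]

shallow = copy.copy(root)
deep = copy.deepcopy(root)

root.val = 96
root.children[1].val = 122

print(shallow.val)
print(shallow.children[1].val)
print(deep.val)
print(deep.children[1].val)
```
12
122
12
12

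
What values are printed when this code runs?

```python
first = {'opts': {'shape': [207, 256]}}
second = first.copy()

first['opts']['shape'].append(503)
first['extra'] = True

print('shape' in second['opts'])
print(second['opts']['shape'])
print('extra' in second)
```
True
[207, 256, 503]
False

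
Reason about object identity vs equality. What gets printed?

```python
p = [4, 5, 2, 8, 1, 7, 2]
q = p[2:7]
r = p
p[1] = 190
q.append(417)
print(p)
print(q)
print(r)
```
[4, 190, 2, 8, 1, 7, 2]
[2, 8, 1, 7, 2, 417]
[4, 190, 2, 8, 1, 7, 2]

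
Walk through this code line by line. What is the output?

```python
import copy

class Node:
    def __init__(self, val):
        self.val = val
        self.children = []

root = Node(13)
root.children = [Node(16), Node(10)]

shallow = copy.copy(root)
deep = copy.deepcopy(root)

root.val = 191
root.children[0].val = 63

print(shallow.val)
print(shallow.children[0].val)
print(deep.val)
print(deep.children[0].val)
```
13
63
13
16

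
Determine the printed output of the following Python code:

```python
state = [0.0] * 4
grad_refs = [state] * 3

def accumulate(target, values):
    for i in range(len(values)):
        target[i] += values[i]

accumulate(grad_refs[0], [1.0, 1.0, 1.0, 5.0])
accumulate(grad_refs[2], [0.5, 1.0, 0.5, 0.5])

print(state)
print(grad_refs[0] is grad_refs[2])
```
[1.5, 2.0, 1.5, 5.5]
True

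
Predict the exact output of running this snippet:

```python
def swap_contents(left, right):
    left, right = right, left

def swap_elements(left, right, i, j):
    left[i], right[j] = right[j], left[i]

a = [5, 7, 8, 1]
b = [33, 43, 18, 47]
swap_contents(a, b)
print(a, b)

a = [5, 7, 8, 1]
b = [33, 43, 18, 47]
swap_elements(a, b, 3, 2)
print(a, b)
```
[5, 7, 8, 1] [33, 43, 18, 47]
[5, 7, 8, 18] [33, 43, 1, 47]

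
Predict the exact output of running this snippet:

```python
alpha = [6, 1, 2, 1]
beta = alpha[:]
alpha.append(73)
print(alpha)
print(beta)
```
[6, 1, 2, 1, 73]
[6, 1, 2, 1]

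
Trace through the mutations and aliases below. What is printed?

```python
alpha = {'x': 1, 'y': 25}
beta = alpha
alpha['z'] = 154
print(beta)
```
{'x': 1, 'y': 25, 'z': 154}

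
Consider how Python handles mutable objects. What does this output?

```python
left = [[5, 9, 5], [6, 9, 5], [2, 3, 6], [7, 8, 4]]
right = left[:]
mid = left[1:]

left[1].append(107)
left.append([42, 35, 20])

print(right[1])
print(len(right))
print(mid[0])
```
[6, 9, 5, 107]
4
[6, 9, 5, 107]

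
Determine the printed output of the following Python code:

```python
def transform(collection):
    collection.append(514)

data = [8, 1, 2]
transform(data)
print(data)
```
[8, 1, 2, 514]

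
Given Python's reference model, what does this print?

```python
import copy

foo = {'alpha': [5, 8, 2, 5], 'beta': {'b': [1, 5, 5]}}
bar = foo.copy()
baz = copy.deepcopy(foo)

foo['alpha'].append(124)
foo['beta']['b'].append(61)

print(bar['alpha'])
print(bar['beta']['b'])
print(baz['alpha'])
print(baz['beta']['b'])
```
[5, 8, 2, 5, 124]
[1, 5, 5, 61]
[5, 8, 2, 5]
[1, 5, 5]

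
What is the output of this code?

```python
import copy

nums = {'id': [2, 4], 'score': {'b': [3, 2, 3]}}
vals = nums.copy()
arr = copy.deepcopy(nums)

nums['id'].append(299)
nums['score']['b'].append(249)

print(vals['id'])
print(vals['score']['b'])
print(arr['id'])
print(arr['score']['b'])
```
[2, 4, 299]
[3, 2, 3, 249]
[2, 4]
[3, 2, 3]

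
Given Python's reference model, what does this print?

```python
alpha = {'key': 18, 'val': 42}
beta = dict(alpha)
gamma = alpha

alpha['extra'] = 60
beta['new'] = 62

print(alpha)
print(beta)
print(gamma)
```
{'key': 18, 'val': 42, 'extra': 60}
{'key': 18, 'val': 42, 'new': 62}
{'key': 18, 'val': 42, 'extra': 60}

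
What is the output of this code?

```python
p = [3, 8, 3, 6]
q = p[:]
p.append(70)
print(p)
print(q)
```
[3, 8, 3, 6, 70]
[3, 8, 3, 6]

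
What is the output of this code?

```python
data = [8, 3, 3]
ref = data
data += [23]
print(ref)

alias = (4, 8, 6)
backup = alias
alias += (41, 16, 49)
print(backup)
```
[8, 3, 3, 23]
(4, 8, 6)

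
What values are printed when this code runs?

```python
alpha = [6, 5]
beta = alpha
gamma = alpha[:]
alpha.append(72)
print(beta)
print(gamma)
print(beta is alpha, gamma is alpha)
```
[6, 5, 72]
[6, 5]
True False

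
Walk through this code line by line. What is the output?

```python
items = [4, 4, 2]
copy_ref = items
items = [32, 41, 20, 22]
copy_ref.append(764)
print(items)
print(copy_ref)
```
[32, 41, 20, 22]
[4, 4, 2, 764]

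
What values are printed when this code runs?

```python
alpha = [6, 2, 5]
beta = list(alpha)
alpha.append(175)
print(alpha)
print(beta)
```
[6, 2, 5, 175]
[6, 2, 5]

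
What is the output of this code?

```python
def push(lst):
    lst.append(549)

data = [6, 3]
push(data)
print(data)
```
[6, 3, 549]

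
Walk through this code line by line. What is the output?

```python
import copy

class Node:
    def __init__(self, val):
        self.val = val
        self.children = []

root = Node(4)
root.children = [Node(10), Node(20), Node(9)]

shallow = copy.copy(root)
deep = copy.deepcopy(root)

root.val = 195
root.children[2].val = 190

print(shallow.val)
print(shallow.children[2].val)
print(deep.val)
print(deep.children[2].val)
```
4
190
4
9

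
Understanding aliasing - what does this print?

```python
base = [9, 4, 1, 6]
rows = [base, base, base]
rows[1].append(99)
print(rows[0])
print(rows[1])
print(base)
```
[9, 4, 1, 6, 99]
[9, 4, 1, 6, 99]
[9, 4, 1, 6, 99]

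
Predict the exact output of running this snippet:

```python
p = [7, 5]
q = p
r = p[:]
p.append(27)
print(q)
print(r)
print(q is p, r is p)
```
[7, 5, 27]
[7, 5]
True False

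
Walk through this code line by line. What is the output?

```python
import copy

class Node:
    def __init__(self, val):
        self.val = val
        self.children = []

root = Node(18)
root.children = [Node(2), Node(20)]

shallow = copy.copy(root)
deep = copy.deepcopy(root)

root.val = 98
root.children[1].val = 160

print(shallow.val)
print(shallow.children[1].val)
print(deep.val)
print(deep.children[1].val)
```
18
160
18
20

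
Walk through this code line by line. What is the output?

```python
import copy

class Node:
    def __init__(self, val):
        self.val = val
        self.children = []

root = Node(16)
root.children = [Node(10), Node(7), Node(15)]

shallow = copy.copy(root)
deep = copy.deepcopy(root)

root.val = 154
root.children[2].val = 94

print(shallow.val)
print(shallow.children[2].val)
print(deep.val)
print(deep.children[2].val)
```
16
94
16
15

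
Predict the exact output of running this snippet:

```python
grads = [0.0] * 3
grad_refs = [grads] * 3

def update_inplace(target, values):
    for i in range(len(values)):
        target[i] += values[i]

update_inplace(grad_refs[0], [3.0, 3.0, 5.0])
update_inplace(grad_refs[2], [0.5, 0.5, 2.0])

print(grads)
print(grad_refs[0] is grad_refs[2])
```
[3.5, 3.5, 7.0]
True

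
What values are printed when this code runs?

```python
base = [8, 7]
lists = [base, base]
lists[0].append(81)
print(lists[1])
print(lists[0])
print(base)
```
[8, 7, 81]
[8, 7, 81]
[8, 7, 81]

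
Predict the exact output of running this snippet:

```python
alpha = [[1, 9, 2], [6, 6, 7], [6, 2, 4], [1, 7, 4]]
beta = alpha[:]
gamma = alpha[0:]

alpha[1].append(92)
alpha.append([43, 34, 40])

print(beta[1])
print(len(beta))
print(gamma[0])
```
[6, 6, 7, 92]
4
[1, 9, 2]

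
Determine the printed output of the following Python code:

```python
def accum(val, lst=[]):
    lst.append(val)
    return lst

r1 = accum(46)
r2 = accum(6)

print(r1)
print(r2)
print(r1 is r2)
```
[46, 6]
[46, 6]
True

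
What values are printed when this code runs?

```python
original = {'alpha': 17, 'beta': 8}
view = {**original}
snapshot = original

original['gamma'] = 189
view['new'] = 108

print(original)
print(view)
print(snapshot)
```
{'alpha': 17, 'beta': 8, 'gamma': 189}
{'alpha': 17, 'beta': 8, 'new': 108}
{'alpha': 17, 'beta': 8, 'gamma': 189}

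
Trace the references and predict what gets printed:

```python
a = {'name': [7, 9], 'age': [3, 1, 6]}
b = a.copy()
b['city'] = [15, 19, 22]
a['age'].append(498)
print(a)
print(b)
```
{'name': [7, 9], 'age': [3, 1, 6, 498]}
{'name': [7, 9], 'age': [3, 1, 6, 498], 'city': [15, 19, 22]}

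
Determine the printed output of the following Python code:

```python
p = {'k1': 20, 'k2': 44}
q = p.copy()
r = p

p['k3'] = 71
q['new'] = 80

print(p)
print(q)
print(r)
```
{'k1': 20, 'k2': 44, 'k3': 71}
{'k1': 20, 'k2': 44, 'new': 80}
{'k1': 20, 'k2': 44, 'k3': 71}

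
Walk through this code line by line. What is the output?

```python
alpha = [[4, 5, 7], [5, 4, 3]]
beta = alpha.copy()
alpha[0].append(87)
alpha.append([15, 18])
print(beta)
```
[[4, 5, 7, 87], [5, 4, 3]]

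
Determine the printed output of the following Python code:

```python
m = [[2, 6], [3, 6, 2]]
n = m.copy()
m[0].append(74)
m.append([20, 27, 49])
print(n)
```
[[2, 6, 74], [3, 6, 2]]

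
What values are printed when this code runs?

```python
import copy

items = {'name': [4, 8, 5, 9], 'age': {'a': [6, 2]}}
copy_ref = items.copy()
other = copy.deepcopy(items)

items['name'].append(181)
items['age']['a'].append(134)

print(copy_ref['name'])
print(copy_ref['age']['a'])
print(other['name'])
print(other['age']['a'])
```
[4, 8, 5, 9, 181]
[6, 2, 134]
[4, 8, 5, 9]
[6, 2]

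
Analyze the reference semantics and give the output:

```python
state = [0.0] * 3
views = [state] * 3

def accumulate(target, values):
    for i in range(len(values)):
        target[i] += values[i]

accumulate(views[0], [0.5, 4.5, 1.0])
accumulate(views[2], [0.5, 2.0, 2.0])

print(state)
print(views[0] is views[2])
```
[1.0, 6.5, 3.0]
True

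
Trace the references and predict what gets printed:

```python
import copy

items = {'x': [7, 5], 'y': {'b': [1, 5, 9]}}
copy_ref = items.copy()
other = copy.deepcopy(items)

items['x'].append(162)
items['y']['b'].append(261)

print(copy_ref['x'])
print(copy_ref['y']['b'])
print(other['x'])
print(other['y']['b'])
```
[7, 5, 162]
[1, 5, 9, 261]
[7, 5]
[1, 5, 9]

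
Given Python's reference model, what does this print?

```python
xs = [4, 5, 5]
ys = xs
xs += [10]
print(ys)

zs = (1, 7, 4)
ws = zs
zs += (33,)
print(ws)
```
[4, 5, 5, 10]
(1, 7, 4)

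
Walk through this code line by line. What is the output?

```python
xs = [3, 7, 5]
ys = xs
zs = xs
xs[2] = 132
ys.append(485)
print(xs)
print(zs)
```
[3, 7, 132, 485]
[3, 7, 132, 485]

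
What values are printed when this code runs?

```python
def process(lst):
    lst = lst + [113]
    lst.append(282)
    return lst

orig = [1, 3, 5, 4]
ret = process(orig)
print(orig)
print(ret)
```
[1, 3, 5, 4]
[1, 3, 5, 4, 113, 282]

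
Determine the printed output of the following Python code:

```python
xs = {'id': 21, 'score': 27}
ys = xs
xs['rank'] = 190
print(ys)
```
{'id': 21, 'score': 27, 'rank': 190}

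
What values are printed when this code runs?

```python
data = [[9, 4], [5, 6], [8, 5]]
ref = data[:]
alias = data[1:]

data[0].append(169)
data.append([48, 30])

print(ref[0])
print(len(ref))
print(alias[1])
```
[9, 4, 169]
3
[8, 5]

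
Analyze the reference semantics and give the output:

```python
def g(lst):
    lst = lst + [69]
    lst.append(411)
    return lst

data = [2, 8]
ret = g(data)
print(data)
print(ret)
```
[2, 8]
[2, 8, 69, 411]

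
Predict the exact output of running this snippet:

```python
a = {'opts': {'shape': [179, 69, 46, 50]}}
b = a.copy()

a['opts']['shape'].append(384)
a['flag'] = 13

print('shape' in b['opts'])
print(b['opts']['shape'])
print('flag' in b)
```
True
[179, 69, 46, 50, 384]
False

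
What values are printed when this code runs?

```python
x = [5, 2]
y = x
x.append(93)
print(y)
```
[5, 2, 93]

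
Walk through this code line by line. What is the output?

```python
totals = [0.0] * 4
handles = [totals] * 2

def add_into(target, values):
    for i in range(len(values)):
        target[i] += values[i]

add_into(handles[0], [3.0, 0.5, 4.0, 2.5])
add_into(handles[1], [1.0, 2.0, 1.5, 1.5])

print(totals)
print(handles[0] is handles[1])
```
[4.0, 2.5, 5.5, 4.0]
True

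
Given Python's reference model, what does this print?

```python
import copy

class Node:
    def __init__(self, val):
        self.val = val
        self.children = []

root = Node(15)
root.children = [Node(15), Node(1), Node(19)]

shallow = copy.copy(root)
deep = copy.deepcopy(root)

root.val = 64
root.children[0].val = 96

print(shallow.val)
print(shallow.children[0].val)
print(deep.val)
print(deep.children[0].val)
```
15
96
15
15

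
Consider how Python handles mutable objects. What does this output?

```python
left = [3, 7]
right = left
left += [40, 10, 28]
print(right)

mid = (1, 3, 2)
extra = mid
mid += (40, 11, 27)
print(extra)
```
[3, 7, 40, 10, 28]
(1, 3, 2)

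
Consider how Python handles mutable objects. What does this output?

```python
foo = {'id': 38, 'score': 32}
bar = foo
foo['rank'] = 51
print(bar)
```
{'id': 38, 'score': 32, 'rank': 51}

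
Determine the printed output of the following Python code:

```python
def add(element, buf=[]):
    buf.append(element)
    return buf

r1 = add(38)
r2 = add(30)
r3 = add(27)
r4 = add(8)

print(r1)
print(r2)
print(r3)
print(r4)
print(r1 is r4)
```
[38, 30, 27, 8]
[38, 30, 27, 8]
[38, 30, 27, 8]
[38, 30, 27, 8]
True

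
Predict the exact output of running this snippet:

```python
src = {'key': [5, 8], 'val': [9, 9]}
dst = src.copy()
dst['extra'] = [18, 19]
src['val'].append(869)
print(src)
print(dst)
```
{'key': [5, 8], 'val': [9, 9, 869]}
{'key': [5, 8], 'val': [9, 9, 869], 'extra': [18, 19]}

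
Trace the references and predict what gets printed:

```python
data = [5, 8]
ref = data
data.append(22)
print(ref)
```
[5, 8, 22]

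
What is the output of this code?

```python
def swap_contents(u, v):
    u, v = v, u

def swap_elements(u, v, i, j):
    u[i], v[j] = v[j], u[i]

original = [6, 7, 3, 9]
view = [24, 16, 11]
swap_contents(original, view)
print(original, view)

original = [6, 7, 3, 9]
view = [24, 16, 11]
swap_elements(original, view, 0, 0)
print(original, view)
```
[6, 7, 3, 9] [24, 16, 11]
[24, 7, 3, 9] [6, 16, 11]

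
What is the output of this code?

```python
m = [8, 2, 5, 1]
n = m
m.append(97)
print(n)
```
[8, 2, 5, 1, 97]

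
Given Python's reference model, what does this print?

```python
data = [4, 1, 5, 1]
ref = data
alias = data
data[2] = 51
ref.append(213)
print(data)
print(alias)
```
[4, 1, 51, 1, 213]
[4, 1, 51, 1, 213]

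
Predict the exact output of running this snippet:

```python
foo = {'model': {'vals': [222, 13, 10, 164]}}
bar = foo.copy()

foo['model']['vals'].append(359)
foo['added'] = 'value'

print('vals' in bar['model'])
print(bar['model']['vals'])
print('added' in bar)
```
True
[222, 13, 10, 164, 359]
False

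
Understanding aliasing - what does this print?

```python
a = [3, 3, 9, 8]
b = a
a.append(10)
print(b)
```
[3, 3, 9, 8, 10]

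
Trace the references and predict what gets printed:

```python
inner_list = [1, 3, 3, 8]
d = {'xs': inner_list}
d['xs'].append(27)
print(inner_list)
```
[1, 3, 3, 8, 27]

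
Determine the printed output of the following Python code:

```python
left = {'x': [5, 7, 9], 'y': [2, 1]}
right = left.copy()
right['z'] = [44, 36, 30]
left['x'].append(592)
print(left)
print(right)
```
{'x': [5, 7, 9, 592], 'y': [2, 1]}
{'x': [5, 7, 9, 592], 'y': [2, 1], 'z': [44, 36, 30]}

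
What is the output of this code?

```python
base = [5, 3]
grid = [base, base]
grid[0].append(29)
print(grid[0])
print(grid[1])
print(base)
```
[5, 3, 29]
[5, 3, 29]
[5, 3, 29]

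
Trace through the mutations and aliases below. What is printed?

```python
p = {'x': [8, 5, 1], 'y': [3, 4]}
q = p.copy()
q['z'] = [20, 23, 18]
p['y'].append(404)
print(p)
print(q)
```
{'x': [8, 5, 1], 'y': [3, 4, 404]}
{'x': [8, 5, 1], 'y': [3, 4, 404], 'z': [20, 23, 18]}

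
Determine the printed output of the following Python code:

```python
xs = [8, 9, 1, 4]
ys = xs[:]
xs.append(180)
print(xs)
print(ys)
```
[8, 9, 1, 4, 180]
[8, 9, 1, 4]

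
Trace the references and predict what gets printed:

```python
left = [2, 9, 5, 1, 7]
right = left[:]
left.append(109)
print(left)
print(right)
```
[2, 9, 5, 1, 7, 109]
[2, 9, 5, 1, 7]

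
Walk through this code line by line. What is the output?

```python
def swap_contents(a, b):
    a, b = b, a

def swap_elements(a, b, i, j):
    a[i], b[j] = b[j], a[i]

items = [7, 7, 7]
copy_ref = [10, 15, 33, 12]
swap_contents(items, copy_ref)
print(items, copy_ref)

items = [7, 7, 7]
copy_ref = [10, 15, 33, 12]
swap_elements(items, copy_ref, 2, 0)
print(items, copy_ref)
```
[7, 7, 7] [10, 15, 33, 12]
[7, 7, 10] [7, 15, 33, 12]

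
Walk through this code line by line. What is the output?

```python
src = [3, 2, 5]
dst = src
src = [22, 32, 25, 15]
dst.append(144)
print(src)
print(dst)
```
[22, 32, 25, 15]
[3, 2, 5, 144]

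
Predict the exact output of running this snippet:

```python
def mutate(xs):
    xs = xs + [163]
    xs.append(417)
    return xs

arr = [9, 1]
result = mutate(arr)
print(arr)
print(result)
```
[9, 1]
[9, 1, 163, 417]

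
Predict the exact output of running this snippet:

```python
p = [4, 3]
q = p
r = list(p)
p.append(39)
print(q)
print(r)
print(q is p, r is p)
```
[4, 3, 39]
[4, 3]
True False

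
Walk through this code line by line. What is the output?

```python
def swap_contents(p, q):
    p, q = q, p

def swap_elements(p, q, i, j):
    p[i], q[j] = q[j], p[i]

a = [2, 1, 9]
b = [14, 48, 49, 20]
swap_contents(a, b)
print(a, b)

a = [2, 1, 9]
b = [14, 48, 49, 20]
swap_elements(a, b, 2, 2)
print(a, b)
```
[2, 1, 9] [14, 48, 49, 20]
[2, 1, 49] [14, 48, 9, 20]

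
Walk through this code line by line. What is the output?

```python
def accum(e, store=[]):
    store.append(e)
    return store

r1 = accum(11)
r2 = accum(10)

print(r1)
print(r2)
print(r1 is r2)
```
[11, 10]
[11, 10]
True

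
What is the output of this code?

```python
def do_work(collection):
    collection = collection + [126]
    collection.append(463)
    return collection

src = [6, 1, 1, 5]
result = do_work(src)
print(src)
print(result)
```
[6, 1, 1, 5]
[6, 1, 1, 5, 126, 463]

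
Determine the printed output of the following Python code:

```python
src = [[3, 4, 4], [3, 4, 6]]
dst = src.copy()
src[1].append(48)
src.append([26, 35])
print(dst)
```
[[3, 4, 4], [3, 4, 6, 48]]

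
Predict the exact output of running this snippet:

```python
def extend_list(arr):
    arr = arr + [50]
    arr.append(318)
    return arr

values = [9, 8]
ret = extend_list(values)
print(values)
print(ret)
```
[9, 8]
[9, 8, 50, 318]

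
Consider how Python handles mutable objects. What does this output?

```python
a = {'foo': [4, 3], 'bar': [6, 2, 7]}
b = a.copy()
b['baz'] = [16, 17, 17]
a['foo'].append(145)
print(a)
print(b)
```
{'foo': [4, 3, 145], 'bar': [6, 2, 7]}
{'foo': [4, 3, 145], 'bar': [6, 2, 7], 'baz': [16, 17, 17]}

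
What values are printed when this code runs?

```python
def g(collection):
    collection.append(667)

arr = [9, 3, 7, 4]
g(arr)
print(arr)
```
[9, 3, 7, 4, 667]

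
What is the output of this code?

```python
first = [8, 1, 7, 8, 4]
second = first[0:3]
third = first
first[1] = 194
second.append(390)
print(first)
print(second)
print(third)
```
[8, 194, 7, 8, 4]
[8, 1, 7, 390]
[8, 194, 7, 8, 4]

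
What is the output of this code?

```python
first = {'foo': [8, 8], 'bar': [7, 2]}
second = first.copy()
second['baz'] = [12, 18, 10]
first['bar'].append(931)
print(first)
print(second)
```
{'foo': [8, 8], 'bar': [7, 2, 931]}
{'foo': [8, 8], 'bar': [7, 2, 931], 'baz': [12, 18, 10]}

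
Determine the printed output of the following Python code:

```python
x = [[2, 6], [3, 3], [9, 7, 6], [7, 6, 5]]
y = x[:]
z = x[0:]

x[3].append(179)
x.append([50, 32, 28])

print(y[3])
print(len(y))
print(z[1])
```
[7, 6, 5, 179]
4
[3, 3]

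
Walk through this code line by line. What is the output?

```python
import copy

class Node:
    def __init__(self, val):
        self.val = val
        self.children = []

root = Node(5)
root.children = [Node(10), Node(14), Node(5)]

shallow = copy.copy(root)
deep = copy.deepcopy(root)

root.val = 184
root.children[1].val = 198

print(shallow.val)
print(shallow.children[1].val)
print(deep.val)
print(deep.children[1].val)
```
5
198
5
14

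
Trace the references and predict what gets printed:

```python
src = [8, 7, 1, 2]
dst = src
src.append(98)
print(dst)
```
[8, 7, 1, 2, 98]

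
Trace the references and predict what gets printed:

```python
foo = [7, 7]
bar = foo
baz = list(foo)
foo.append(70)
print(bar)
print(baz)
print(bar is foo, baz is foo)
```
[7, 7, 70]
[7, 7]
True False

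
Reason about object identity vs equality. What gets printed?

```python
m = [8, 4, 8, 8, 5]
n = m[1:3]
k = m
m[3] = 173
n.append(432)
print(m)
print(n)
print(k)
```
[8, 4, 8, 173, 5]
[4, 8, 432]
[8, 4, 8, 173, 5]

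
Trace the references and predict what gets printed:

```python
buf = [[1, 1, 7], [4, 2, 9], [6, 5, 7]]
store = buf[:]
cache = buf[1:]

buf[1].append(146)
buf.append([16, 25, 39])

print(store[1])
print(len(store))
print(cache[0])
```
[4, 2, 9, 146]
3
[4, 2, 9, 146]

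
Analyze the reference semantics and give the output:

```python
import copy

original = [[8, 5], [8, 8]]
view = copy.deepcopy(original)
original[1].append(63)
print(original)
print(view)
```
[[8, 5], [8, 8, 63]]
[[8, 5], [8, 8]]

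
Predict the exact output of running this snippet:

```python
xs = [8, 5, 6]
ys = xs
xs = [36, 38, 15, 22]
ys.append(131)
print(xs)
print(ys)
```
[36, 38, 15, 22]
[8, 5, 6, 131]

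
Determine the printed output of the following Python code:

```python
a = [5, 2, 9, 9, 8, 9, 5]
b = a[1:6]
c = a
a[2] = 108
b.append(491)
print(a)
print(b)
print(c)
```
[5, 2, 108, 9, 8, 9, 5]
[2, 9, 9, 8, 9, 491]
[5, 2, 108, 9, 8, 9, 5]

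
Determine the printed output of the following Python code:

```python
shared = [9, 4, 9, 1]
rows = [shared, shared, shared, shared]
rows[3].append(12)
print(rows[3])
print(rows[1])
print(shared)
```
[9, 4, 9, 1, 12]
[9, 4, 9, 1, 12]
[9, 4, 9, 1, 12]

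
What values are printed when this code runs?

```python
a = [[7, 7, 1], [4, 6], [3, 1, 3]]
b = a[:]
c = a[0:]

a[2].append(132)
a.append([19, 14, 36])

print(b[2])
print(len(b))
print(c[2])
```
[3, 1, 3, 132]
3
[3, 1, 3, 132]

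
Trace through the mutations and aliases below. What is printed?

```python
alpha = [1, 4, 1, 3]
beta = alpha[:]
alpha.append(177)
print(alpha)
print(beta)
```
[1, 4, 1, 3, 177]
[1, 4, 1, 3]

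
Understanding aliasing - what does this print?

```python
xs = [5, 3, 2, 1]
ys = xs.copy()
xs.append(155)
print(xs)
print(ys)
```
[5, 3, 2, 1, 155]
[5, 3, 2, 1]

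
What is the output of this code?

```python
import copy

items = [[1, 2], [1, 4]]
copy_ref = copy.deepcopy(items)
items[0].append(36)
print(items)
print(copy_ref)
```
[[1, 2, 36], [1, 4]]
[[1, 2], [1, 4]]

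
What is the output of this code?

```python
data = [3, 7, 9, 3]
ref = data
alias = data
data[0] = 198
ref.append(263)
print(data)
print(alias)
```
[198, 7, 9, 3, 263]
[198, 7, 9, 3, 263]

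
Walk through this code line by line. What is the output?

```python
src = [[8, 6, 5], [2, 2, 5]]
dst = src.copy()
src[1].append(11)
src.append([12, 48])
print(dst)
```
[[8, 6, 5], [2, 2, 5, 11]]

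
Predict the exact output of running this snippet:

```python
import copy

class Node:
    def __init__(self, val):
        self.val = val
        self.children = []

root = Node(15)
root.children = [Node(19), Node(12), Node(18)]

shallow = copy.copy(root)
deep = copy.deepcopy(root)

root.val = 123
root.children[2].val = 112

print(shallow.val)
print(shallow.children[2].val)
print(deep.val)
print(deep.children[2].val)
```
15
112
15
18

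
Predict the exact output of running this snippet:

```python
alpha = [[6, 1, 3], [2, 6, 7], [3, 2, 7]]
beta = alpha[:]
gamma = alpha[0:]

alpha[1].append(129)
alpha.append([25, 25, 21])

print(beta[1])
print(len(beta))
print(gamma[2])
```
[2, 6, 7, 129]
3
[3, 2, 7]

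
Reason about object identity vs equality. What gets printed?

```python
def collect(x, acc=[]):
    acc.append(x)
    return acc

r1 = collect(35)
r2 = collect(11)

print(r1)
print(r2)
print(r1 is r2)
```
[35, 11]
[35, 11]
True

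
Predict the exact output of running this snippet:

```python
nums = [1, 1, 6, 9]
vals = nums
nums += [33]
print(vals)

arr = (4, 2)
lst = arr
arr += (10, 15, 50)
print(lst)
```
[1, 1, 6, 9, 33]
(4, 2)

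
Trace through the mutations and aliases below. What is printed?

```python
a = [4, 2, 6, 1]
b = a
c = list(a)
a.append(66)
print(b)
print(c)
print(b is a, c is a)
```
[4, 2, 6, 1, 66]
[4, 2, 6, 1]
True False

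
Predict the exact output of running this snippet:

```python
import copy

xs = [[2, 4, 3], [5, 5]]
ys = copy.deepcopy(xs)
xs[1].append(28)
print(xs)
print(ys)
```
[[2, 4, 3], [5, 5, 28]]
[[2, 4, 3], [5, 5]]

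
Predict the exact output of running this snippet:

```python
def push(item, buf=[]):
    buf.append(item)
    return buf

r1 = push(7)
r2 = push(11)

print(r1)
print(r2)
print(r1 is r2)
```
[7, 11]
[7, 11]
True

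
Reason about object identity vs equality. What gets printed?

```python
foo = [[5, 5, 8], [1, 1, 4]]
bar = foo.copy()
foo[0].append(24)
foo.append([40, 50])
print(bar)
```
[[5, 5, 8, 24], [1, 1, 4]]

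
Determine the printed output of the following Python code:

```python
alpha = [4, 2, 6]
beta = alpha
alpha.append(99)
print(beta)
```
[4, 2, 6, 99]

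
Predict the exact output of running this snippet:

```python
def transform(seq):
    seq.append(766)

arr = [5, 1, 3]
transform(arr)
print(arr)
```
[5, 1, 3, 766]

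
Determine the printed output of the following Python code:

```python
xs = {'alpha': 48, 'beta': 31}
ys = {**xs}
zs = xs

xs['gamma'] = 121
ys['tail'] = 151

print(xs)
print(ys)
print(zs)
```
{'alpha': 48, 'beta': 31, 'gamma': 121}
{'alpha': 48, 'beta': 31, 'tail': 151}
{'alpha': 48, 'beta': 31, 'gamma': 121}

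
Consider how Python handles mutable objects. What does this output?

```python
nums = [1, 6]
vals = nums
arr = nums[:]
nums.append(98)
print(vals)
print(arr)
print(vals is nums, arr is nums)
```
[1, 6, 98]
[1, 6]
True False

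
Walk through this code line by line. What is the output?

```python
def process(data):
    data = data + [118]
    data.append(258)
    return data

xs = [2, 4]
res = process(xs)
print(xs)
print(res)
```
[2, 4]
[2, 4, 118, 258]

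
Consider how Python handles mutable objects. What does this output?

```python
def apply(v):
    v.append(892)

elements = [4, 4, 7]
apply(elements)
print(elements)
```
[4, 4, 7, 892]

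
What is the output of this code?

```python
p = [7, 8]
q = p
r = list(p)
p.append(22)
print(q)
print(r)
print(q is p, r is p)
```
[7, 8, 22]
[7, 8]
True False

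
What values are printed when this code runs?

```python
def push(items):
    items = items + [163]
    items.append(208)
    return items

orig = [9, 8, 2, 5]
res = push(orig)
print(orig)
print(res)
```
[9, 8, 2, 5]
[9, 8, 2, 5, 163, 208]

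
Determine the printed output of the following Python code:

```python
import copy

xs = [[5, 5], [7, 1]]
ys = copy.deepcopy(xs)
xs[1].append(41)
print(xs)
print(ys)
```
[[5, 5], [7, 1, 41]]
[[5, 5], [7, 1]]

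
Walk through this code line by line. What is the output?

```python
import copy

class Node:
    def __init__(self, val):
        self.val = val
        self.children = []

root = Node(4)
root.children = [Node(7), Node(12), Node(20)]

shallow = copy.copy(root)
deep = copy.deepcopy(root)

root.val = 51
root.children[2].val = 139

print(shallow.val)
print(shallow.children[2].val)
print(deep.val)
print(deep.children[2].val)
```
4
139
4
20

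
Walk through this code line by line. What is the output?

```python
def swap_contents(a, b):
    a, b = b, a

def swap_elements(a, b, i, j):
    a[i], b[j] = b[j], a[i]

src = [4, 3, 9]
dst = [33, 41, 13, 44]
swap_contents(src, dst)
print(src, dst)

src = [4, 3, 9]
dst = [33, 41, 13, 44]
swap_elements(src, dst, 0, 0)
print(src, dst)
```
[4, 3, 9] [33, 41, 13, 44]
[33, 3, 9] [4, 41, 13, 44]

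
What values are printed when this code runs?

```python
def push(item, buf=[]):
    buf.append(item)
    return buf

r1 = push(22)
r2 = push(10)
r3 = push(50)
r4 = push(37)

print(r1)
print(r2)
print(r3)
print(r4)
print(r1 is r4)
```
[22, 10, 50, 37]
[22, 10, 50, 37]
[22, 10, 50, 37]
[22, 10, 50, 37]
True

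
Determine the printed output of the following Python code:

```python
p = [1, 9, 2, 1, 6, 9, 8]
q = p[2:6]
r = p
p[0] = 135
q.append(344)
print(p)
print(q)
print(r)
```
[135, 9, 2, 1, 6, 9, 8]
[2, 1, 6, 9, 344]
[135, 9, 2, 1, 6, 9, 8]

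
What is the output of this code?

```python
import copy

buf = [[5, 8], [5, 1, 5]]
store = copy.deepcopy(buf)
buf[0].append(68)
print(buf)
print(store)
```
[[5, 8, 68], [5, 1, 5]]
[[5, 8], [5, 1, 5]]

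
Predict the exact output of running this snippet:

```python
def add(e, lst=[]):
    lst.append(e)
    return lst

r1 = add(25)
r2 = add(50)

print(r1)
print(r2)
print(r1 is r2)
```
[25, 50]
[25, 50]
True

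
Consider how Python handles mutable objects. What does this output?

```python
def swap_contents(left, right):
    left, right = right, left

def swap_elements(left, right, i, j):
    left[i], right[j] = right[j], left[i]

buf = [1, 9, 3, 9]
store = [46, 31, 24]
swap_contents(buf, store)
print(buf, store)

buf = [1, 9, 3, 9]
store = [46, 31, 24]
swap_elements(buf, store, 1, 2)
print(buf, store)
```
[1, 9, 3, 9] [46, 31, 24]
[1, 24, 3, 9] [46, 31, 9]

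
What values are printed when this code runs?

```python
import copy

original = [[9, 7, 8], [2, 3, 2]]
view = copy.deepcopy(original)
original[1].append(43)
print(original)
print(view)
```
[[9, 7, 8], [2, 3, 2, 43]]
[[9, 7, 8], [2, 3, 2]]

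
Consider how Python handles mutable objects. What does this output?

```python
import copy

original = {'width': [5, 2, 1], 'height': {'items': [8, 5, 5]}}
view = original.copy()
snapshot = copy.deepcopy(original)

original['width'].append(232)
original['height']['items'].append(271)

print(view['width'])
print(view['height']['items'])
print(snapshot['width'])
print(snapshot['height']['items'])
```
[5, 2, 1, 232]
[8, 5, 5, 271]
[5, 2, 1]
[8, 5, 5]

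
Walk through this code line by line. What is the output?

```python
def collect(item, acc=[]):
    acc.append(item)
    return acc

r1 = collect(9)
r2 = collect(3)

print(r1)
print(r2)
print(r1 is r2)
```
[9, 3]
[9, 3]
True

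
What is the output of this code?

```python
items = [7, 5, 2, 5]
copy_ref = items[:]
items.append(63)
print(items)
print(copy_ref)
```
[7, 5, 2, 5, 63]
[7, 5, 2, 5]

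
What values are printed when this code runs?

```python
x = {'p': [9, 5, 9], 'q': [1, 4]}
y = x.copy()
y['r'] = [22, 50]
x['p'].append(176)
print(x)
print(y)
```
{'p': [9, 5, 9, 176], 'q': [1, 4]}
{'p': [9, 5, 9, 176], 'q': [1, 4], 'r': [22, 50]}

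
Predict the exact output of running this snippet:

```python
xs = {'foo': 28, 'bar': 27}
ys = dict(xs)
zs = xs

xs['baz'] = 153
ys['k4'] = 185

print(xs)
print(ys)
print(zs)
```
{'foo': 28, 'bar': 27, 'baz': 153}
{'foo': 28, 'bar': 27, 'k4': 185}
{'foo': 28, 'bar': 27, 'baz': 153}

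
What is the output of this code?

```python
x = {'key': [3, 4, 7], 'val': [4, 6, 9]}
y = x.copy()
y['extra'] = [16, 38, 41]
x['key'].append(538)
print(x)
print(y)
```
{'key': [3, 4, 7, 538], 'val': [4, 6, 9]}
{'key': [3, 4, 7, 538], 'val': [4, 6, 9], 'extra': [16, 38, 41]}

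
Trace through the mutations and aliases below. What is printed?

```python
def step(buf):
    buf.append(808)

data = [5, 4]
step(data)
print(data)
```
[5, 4, 808]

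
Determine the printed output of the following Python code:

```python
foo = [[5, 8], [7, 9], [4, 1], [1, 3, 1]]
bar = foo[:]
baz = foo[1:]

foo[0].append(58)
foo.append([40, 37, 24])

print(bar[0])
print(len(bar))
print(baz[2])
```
[5, 8, 58]
4
[1, 3, 1]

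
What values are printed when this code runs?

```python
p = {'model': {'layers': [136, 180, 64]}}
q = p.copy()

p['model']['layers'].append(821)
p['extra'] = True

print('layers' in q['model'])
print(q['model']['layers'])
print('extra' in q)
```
True
[136, 180, 64, 821]
False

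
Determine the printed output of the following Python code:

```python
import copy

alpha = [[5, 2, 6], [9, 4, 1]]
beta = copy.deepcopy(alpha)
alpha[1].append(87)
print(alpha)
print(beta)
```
[[5, 2, 6], [9, 4, 1, 87]]
[[5, 2, 6], [9, 4, 1]]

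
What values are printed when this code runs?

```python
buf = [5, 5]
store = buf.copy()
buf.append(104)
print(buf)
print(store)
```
[5, 5, 104]
[5, 5]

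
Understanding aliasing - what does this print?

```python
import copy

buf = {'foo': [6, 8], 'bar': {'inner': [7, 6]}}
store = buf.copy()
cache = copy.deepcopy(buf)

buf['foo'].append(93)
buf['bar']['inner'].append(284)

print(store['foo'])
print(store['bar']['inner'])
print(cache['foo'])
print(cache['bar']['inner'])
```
[6, 8, 93]
[7, 6, 284]
[6, 8]
[7, 6]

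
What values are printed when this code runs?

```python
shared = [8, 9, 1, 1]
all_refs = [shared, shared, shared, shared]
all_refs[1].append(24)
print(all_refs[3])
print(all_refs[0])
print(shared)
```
[8, 9, 1, 1, 24]
[8, 9, 1, 1, 24]
[8, 9, 1, 1, 24]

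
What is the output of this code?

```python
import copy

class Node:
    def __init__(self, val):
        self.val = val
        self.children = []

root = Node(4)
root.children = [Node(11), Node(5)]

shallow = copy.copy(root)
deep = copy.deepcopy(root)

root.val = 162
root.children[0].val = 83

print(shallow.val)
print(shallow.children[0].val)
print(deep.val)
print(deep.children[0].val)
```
4
83
4
11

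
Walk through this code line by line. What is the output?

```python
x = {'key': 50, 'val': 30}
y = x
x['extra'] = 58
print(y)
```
{'key': 50, 'val': 30, 'extra': 58}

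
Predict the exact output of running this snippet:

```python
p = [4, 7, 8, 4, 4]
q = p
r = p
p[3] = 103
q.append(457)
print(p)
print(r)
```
[4, 7, 8, 103, 4, 457]
[4, 7, 8, 103, 4, 457]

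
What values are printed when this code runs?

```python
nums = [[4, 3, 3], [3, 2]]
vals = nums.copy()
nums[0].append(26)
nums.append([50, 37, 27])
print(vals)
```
[[4, 3, 3, 26], [3, 2]]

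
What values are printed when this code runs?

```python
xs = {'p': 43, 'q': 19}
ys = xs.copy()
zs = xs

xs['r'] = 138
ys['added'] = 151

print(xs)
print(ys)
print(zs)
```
{'p': 43, 'q': 19, 'r': 138}
{'p': 43, 'q': 19, 'added': 151}
{'p': 43, 'q': 19, 'r': 138}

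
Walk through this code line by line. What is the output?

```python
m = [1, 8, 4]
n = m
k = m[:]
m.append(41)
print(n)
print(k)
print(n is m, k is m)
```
[1, 8, 4, 41]
[1, 8, 4]
True False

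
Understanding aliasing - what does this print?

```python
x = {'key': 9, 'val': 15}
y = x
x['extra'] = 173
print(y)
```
{'key': 9, 'val': 15, 'extra': 173}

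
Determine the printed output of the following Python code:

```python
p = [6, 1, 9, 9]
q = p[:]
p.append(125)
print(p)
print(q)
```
[6, 1, 9, 9, 125]
[6, 1, 9, 9]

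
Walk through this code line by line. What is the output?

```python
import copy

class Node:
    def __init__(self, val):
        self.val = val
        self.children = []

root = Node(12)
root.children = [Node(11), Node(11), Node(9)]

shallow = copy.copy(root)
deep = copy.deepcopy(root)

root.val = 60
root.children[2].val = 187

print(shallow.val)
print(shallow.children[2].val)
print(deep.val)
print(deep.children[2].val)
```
12
187
12
9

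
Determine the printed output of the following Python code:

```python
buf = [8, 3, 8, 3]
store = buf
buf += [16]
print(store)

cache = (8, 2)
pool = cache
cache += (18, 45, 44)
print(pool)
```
[8, 3, 8, 3, 16]
(8, 2)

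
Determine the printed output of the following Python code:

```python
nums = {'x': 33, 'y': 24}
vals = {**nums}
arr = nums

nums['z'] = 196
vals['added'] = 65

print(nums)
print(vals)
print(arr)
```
{'x': 33, 'y': 24, 'z': 196}
{'x': 33, 'y': 24, 'added': 65}
{'x': 33, 'y': 24, 'z': 196}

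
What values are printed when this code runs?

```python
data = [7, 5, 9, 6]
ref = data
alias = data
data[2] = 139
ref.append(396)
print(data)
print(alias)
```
[7, 5, 139, 6, 396]
[7, 5, 139, 6, 396]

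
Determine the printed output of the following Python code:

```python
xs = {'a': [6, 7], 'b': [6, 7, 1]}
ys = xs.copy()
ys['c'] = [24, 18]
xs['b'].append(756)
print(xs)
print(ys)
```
{'a': [6, 7], 'b': [6, 7, 1, 756]}
{'a': [6, 7], 'b': [6, 7, 1, 756], 'c': [24, 18]}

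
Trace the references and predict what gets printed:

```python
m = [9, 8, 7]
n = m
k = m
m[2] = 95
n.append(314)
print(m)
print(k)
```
[9, 8, 95, 314]
[9, 8, 95, 314]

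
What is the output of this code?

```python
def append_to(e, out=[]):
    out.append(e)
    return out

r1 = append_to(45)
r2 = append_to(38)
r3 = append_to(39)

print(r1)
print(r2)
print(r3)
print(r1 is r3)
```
[45, 38, 39]
[45, 38, 39]
[45, 38, 39]
True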